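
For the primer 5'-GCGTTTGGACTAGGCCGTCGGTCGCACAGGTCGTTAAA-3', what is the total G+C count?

Counting bases: T=9, G=13, C=9, A=7
G+C = 13 + 9 = 22

22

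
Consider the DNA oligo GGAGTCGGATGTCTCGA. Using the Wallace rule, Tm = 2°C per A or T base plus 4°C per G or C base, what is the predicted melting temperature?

54°C

G=7, A=3, T=4, C=3
A+T = 7, G+C = 10
Tm = 2(7) + 4(10) = 14 + 40 = 54°C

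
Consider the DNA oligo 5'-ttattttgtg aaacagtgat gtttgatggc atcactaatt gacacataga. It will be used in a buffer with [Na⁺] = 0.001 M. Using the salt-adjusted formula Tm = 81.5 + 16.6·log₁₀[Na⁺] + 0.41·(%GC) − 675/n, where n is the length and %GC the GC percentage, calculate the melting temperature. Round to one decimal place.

Length n = 50. Counting bases: C=6, T=18, A=16, G=10
G+C = 16, so %GC = 16/50 × 100 = 32%
Salt term: 16.6 × (-3) = -49.8
GC term: 0.41 × 32 = 13.12; length term: −675/50 = −13.5
Tm = 81.5 + (-49.8) + 13.12 − 13.5 = 31.32 → 31.3°C

31.3°C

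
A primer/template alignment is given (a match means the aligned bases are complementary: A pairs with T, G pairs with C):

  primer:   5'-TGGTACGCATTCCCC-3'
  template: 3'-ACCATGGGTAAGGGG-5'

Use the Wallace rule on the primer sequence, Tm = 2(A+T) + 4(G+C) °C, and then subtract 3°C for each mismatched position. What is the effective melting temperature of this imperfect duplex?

45°C

Primer base counts: A=2, T=4, G=3, C=6 → A+T=6, G+C=9
Perfect-match Tm = 2(6) + 4(9) = 12 + 36 = 48°C
Mismatches (positions where the bases are not complementary): 1 (at position 7)
Effective Tm = 48 − 1×3 = 48 − 3 = 45°C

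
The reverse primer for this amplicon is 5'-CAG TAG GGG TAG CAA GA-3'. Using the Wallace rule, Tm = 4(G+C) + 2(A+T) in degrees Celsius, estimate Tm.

Counting bases: A=6, G=7, T=2, C=2
A+T = 8, G+C = 9
Tm = 2(8) + 4(9) = 16 + 36 = 52°C

52°C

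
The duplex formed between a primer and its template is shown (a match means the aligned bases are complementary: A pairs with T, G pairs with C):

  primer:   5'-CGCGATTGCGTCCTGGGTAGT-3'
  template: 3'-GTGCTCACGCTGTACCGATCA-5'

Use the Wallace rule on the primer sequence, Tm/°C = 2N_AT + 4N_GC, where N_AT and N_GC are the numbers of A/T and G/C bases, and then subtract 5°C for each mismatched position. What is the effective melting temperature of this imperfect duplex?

Primer base counts: A=2, T=6, G=8, C=5 → A+T=8, G+C=13
Perfect-match Tm = 2(8) + 4(13) = 16 + 52 = 68°C
Mismatches (positions where the bases are not complementary): 5 (at positions 2, 6, 11, 13, 17)
Effective Tm = 68 − 5×5 = 68 − 25 = 43°C

43°C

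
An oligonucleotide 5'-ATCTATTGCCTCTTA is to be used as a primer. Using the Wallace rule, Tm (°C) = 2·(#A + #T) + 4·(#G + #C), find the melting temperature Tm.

G=1, A=3, T=7, C=4
A+T = 10, G+C = 5
Tm = 4·5 + 2·10 = 20 + 20 = 40°C

40°C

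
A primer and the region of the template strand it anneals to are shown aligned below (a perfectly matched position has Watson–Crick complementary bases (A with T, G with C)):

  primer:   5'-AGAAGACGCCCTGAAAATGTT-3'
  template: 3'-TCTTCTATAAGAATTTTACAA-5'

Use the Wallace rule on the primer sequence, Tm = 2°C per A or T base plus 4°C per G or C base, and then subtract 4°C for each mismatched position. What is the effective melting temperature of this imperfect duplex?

Primer base counts: A=8, T=4, G=5, C=4 → A+T=12, G+C=9
Perfect-match Tm = 2(12) + 4(9) = 24 + 36 = 60°C
Mismatches (positions where the bases are not complementary): 5 (at positions 7, 8, 9, 10, 13)
Effective Tm = 60 − 5×4 = 60 − 20 = 40°C

40°C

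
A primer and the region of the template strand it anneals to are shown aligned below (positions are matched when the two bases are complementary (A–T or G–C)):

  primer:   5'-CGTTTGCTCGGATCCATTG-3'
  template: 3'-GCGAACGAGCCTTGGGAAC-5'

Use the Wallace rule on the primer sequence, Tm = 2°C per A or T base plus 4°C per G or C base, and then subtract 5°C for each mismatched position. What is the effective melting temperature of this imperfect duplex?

43°C

Primer base counts: A=2, T=7, G=5, C=5 → A+T=9, G+C=10
Perfect-match Tm = 2(9) + 4(10) = 18 + 40 = 58°C
Mismatches (positions where the bases are not complementary): 3 (at positions 3, 13, 16)
Effective Tm = 58 − 3×5 = 58 − 15 = 43°C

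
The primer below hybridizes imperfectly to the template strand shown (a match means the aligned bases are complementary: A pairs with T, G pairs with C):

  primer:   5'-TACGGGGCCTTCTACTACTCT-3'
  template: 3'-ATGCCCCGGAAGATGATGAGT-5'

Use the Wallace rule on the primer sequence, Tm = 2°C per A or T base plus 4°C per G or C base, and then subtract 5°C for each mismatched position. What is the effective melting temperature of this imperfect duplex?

Primer base counts: A=3, T=7, G=4, C=7 → A+T=10, G+C=11
Perfect-match Tm = 2(10) + 4(11) = 20 + 44 = 64°C
Mismatches (positions where the bases are not complementary): 1 (at position 21)
Effective Tm = 64 − 1×5 = 64 − 5 = 59°C

59°C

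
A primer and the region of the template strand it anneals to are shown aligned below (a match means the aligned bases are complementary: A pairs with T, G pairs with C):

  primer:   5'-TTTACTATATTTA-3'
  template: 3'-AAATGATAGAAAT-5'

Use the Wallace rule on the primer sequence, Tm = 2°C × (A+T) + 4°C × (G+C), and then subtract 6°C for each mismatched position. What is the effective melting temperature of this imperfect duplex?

Primer base counts: A=4, T=8, G=0, C=1 → A+T=12, G+C=1
Perfect-match Tm = 2(12) + 4(1) = 24 + 4 = 28°C
Mismatches (positions where the bases are not complementary): 1 (at position 9)
Effective Tm = 28 − 1×6 = 28 − 6 = 22°C

22°C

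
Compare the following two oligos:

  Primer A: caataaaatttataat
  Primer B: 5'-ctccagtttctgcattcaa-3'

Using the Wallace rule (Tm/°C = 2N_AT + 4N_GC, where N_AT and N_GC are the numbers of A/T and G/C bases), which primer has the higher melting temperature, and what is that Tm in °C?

Primer B, 54°C

Primer A: A+T=15, G+C=1 → Tm = 2(15)+4(1) = 34°C
Primer B: A+T=11, G+C=8 → Tm = 2(11)+4(8) = 54°C
34°C vs 54°C → primer B is higher.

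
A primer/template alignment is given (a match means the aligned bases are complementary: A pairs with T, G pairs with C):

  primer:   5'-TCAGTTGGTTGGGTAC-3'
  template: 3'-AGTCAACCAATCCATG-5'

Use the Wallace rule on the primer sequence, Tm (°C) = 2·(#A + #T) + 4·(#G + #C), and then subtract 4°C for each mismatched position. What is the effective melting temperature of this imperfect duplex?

Primer base counts: A=2, T=6, G=6, C=2 → A+T=8, G+C=8
Perfect-match Tm = 2(8) + 4(8) = 16 + 32 = 48°C
Mismatches (positions where the bases are not complementary): 1 (at position 11)
Effective Tm = 48 − 1×4 = 48 − 4 = 44°C

44°C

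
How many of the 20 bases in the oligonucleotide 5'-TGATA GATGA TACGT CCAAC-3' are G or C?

8

C=4, T=5, G=4, A=7
Total G or C: 4 + 4 = 8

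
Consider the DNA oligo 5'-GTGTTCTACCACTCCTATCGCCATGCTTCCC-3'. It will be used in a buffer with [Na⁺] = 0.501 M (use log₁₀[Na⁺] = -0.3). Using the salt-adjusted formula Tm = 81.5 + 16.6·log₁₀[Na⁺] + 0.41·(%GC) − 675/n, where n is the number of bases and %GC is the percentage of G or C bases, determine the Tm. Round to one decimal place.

77.2°C

Length n = 31. Base counts: A=4, C=13, T=10, G=4
G+C = 17, so %GC = 17/31 × 100 = 54.839%
Salt term: 16.6 × (-0.3) = -4.98
GC term: 0.41 × 54.839 = 22.484; length term: −675/31 = −21.774
Tm = 81.5 + (-4.98) + 22.484 − 21.774 = 77.23 → 77.2°C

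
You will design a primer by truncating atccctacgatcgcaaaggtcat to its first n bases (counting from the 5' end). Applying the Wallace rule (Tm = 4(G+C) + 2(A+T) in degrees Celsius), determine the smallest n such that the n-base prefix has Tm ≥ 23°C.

n = 8

First 7 bases: ATCCCTA → Tm = 20°C (< 23°C)
First 8 bases: ATCCCTAC → Tm = 24°C (≥ 23°C)
Each additional base adds 2°C (A/T) or 4°C (G/C), so Tm is non-decreasing in n; n = 8 is the first length to reach 23°C.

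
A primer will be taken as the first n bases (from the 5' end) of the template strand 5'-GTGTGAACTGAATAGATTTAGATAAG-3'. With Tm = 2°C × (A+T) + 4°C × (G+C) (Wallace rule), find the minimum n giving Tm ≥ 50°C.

n = 19

First 18 bases: GTGTGAACTGAATAGATT → Tm = 48°C (< 50°C)
First 19 bases: GTGTGAACTGAATAGATTT → Tm = 50°C (≥ 50°C)
Each additional base adds 2°C (A/T) or 4°C (G/C), so Tm is non-decreasing in n; n = 19 is the first length to reach 50°C.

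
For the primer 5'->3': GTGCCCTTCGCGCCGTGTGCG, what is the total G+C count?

16

Base counts: G=8, C=8, T=5, A=0
Total G or C: 8 + 8 = 16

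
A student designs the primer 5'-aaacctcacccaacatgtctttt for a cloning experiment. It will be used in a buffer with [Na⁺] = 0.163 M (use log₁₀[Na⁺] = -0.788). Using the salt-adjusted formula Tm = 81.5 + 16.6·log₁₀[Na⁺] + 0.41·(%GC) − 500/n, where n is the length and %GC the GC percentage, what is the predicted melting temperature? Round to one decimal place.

Length n = 23. Scanning the sequence gives A=7, C=8, G=1, T=7.
G+C = 9, so %GC = 9/23 × 100 = 39.13%
Salt term: 16.6 × (-0.788) = -13.081
GC term: 0.41 × 39.13 = 16.043; length term: −500/23 = −21.739
Tm = 81.5 + (-13.081) + 16.043 − 21.739 = 62.723 → 62.7°C

62.7°C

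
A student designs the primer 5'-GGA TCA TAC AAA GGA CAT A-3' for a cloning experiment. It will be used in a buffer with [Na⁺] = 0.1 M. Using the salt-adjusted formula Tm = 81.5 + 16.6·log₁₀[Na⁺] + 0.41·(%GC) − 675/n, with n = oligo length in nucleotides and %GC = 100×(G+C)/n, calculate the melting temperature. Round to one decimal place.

Length n = 19. Base counts: C=3, T=3, G=4, A=9
G+C = 7, so %GC = 7/19 × 100 = 36.842%
Salt term: 16.6 × (-1) = -16.6
GC term: 0.41 × 36.842 = 15.105; length term: −675/19 = −35.526
Tm = 81.5 + (-16.6) + 15.105 − 35.526 = 44.479 → 44.5°C

44.5°C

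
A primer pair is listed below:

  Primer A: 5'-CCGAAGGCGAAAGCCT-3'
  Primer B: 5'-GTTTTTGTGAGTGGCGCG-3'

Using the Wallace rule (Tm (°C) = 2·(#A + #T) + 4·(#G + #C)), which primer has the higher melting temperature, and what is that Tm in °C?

Primer A: A+T=6, G+C=10 → Tm = 2(6)+4(10) = 52°C
Primer B: A+T=8, G+C=10 → Tm = 2(8)+4(10) = 56°C
52°C vs 56°C → primer B is higher.

Primer B, 56°C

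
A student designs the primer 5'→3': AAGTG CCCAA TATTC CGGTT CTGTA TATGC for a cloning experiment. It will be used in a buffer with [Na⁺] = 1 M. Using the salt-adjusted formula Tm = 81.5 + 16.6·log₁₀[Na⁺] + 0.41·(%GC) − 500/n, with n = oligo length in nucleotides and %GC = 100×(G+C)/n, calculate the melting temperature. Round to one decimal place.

Length n = 30. Scanning the sequence gives T=10, G=6, A=7, C=7.
G+C = 13, so %GC = 13/30 × 100 = 43.333%
Salt term: 16.6 × (0) = 0
GC term: 0.41 × 43.333 = 17.767; length term: −500/30 = −16.667
Tm = 81.5 + (0) + 17.767 − 16.667 = 82.6 → 82.6°C

82.6°C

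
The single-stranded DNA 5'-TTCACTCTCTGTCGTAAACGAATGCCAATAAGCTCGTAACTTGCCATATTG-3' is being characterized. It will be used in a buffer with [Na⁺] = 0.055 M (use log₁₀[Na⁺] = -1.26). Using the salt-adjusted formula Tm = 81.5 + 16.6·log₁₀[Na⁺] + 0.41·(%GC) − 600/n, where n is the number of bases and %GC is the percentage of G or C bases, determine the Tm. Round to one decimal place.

65.7°C

Length n = 51. Scanning the sequence gives G=8, C=13, T=16, A=14.
G+C = 21, so %GC = 21/51 × 100 = 41.176%
Salt term: 16.6 × (-1.26) = -20.916
GC term: 0.41 × 41.176 = 16.882; length term: −600/51 = −11.765
Tm = 81.5 + (-20.916) + 16.882 − 11.765 = 65.701 → 65.7°C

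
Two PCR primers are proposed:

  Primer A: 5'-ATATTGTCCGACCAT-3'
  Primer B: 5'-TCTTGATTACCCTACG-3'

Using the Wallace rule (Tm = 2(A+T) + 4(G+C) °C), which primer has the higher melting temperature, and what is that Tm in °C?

Primer B, 46°C

Primer A: A+T=9, G+C=6 → Tm = 2(9)+4(6) = 42°C
Primer B: A+T=9, G+C=7 → Tm = 2(9)+4(7) = 46°C
42°C vs 46°C → primer B is higher.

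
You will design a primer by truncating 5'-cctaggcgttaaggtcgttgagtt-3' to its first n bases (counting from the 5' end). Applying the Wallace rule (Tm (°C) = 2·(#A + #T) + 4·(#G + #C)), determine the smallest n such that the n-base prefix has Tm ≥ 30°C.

n = 9

First 8 bases: CCTAGGCG → Tm = 28°C (< 30°C)
First 9 bases: CCTAGGCGT → Tm = 30°C (≥ 30°C)
Since every base adds ≥2°C, Tm only increases with n, so the threshold is first crossed at n = 9.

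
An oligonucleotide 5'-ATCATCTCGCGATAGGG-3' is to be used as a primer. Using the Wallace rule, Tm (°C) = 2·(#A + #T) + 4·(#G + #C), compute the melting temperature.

Base counts: C=4, T=4, G=5, A=4
AT pairs contribute 8, GC pairs contribute 9.
Tm = 2×8 + 4×9 = 52°C

52°C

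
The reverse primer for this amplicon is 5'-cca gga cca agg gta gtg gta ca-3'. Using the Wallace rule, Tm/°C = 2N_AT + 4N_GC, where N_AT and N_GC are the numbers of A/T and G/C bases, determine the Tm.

C=5, A=7, T=3, G=8
AT pairs contribute 10, GC pairs contribute 13.
Tm = 2×10 + 4×13 = 72°C

72°C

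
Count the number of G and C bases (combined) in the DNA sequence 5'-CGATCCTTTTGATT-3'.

5

Counting bases: T=7, A=2, G=2, C=3
G+C = 2 + 3 = 5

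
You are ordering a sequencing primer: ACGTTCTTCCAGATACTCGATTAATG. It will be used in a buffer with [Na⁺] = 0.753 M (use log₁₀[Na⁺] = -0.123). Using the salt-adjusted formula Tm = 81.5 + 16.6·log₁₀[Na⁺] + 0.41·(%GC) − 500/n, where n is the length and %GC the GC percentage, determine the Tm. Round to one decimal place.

Length n = 26. A=7, C=6, G=4, T=9
G+C = 10, so %GC = 10/26 × 100 = 38.462%
Salt term: 16.6 × (-0.123) = -2.042
GC term: 0.41 × 38.462 = 15.769; length term: −500/26 = −19.231
Tm = 81.5 + (-2.042) + 15.769 − 19.231 = 75.996 → 76.0°C

76.0°C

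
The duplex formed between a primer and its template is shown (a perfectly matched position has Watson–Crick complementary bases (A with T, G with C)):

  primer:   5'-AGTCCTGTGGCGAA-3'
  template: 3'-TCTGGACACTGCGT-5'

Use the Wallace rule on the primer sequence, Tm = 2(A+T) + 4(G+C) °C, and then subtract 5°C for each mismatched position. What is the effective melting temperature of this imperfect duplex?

29°C

Primer base counts: A=3, T=3, G=5, C=3 → A+T=6, G+C=8
Perfect-match Tm = 2(6) + 4(8) = 12 + 32 = 44°C
Mismatches (positions where the bases are not complementary): 3 (at positions 3, 10, 13)
Effective Tm = 44 − 3×5 = 44 − 15 = 29°C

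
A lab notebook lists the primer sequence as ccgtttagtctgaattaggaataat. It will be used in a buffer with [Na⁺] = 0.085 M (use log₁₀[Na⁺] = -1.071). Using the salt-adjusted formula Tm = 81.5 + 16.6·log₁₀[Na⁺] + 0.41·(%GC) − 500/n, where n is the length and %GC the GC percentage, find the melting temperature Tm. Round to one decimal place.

56.8°C

Length n = 25. Scanning the sequence gives C=3, A=8, G=5, T=9.
G+C = 8, so %GC = 8/25 × 100 = 32%
Salt term: 16.6 × (-1.071) = -17.779
GC term: 0.41 × 32 = 13.12; length term: −500/25 = −20
Tm = 81.5 + (-17.779) + 13.12 − 20 = 56.841 → 56.8°C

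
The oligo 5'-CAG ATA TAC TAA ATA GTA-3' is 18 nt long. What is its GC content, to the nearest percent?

Scanning the sequence gives G=2, T=5, C=2, A=9.
G+C = 2 + 2 = 4 out of 18 bases
%GC = 4/18 × 100 = 22.22% ≈ 22%

22%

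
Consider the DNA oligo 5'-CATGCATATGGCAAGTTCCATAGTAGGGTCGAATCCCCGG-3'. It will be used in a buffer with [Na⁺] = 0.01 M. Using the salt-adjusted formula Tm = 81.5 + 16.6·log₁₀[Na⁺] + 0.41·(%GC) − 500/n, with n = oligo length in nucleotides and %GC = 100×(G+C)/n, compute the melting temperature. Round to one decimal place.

57.3°C

Length n = 40. Base counts: T=9, G=11, A=10, C=10
G+C = 21, so %GC = 21/40 × 100 = 52.5%
Salt term: 16.6 × (-2) = -33.2
GC term: 0.41 × 52.5 = 21.525; length term: −500/40 = −12.5
Tm = 81.5 + (-33.2) + 21.525 − 12.5 = 57.325 → 57.3°C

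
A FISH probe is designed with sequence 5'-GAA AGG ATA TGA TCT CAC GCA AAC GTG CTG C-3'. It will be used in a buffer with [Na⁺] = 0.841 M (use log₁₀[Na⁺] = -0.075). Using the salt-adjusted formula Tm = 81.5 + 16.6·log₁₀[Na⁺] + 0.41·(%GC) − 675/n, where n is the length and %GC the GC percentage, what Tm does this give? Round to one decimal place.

Length n = 31. Scanning the sequence gives C=7, G=8, T=6, A=10.
G+C = 15, so %GC = 15/31 × 100 = 48.387%
Salt term: 16.6 × (-0.075) = -1.245
GC term: 0.41 × 48.387 = 19.839; length term: −675/31 = −21.774
Tm = 81.5 + (-1.245) + 19.839 − 21.774 = 78.32 → 78.3°C

78.3°C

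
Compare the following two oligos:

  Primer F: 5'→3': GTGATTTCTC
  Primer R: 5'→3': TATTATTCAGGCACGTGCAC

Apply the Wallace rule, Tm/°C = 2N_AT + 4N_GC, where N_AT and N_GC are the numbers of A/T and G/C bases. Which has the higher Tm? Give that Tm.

Primer F: A+T=6, G+C=4 → Tm = 2(6)+4(4) = 28°C
Primer R: A+T=11, G+C=9 → Tm = 2(11)+4(9) = 58°C
28°C vs 58°C → primer R is higher.

Primer R, 58°C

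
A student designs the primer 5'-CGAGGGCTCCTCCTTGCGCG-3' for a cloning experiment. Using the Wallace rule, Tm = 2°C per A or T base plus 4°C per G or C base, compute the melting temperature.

Counting bases: C=8, A=1, G=7, T=4
A+T = 5, G+C = 15
Tm = 2(5) + 4(15) = 10 + 60 = 70°C

70°C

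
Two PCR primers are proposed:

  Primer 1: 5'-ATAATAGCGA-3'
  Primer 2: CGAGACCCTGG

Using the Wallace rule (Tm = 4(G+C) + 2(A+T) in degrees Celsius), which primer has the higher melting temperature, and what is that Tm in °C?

Primer 2, 38°C

Primer 1: A+T=7, G+C=3 → Tm = 2(7)+4(3) = 26°C
Primer 2: A+T=3, G+C=8 → Tm = 2(3)+4(8) = 38°C
26°C vs 38°C → primer 2 is higher.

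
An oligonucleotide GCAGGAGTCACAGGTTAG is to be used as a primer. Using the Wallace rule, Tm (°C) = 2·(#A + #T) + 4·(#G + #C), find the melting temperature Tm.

Counting bases: G=7, C=3, T=3, A=5
AT pairs contribute 8, GC pairs contribute 10.
Tm = 4·10 + 2·8 = 40 + 16 = 56°C

56°C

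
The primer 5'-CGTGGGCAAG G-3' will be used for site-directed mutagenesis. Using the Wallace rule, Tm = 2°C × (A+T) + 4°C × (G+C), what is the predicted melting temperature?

Base counts: G=6, A=2, T=1, C=2
So N_AT = 3 and N_GC = 8.
Tm = 2×3 + 4×8 = 38°C

38°C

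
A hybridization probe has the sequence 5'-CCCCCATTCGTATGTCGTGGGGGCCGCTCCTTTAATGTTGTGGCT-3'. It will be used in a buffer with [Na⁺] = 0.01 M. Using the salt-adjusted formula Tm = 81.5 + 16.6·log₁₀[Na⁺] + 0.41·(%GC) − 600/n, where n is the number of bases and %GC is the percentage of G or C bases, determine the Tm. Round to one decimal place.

Length n = 45. T=15, G=13, C=13, A=4
G+C = 26, so %GC = 26/45 × 100 = 57.778%
Salt term: 16.6 × (-2) = -33.2
GC term: 0.41 × 57.778 = 23.689; length term: −600/45 = −13.333
Tm = 81.5 + (-33.2) + 23.689 − 13.333 = 58.656 → 58.7°C

58.7°C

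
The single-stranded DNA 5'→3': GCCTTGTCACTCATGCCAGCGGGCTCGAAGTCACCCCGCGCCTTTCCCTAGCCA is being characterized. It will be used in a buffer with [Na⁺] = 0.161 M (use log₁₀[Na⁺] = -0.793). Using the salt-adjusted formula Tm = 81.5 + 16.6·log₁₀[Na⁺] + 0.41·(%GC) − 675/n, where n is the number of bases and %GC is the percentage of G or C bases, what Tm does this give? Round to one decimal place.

82.4°C

Length n = 54. Base counts: T=11, A=8, G=12, C=23
G+C = 35, so %GC = 35/54 × 100 = 64.815%
Salt term: 16.6 × (-0.793) = -13.164
GC term: 0.41 × 64.815 = 26.574; length term: −675/54 = −12.5
Tm = 81.5 + (-13.164) + 26.574 − 12.5 = 82.41 → 82.4°C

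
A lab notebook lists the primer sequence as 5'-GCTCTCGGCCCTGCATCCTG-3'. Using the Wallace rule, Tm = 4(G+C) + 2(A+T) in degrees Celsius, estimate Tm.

Base counts: A=1, G=5, T=5, C=9
A+T = 6, G+C = 14
Tm = 2(6) + 4(14) = 12 + 56 = 68°C

68°C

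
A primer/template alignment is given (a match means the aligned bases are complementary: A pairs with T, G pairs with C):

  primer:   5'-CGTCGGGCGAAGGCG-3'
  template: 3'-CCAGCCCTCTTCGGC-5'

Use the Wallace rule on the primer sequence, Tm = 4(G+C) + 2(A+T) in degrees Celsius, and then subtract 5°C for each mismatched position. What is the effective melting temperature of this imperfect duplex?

39°C

Primer base counts: A=2, T=1, G=8, C=4 → A+T=3, G+C=12
Perfect-match Tm = 2(3) + 4(12) = 6 + 48 = 54°C
Mismatches (positions where the bases are not complementary): 3 (at positions 1, 8, 13)
Effective Tm = 54 − 3×5 = 54 − 15 = 39°C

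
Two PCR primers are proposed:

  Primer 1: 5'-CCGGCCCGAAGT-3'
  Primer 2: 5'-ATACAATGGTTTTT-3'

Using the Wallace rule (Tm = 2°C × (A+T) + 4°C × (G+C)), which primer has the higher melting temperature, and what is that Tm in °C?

Primer 1, 42°C

Primer 1: A+T=3, G+C=9 → Tm = 2(3)+4(9) = 42°C
Primer 2: A+T=11, G+C=3 → Tm = 2(11)+4(3) = 34°C
42°C vs 34°C → primer 1 is higher.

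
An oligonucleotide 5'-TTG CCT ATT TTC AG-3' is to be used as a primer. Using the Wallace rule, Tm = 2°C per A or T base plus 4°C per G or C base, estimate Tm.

38°C

Base counts: A=2, T=7, G=2, C=3
So N_AT = 9 and N_GC = 5.
Tm = 4·5 + 2·9 = 20 + 18 = 38°C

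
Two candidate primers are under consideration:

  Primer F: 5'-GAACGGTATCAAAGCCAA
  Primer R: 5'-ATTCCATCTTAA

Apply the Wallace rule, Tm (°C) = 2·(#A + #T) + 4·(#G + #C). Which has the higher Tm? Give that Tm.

Primer F, 52°C

Primer F: A+T=10, G+C=8 → Tm = 2(10)+4(8) = 52°C
Primer R: A+T=9, G+C=3 → Tm = 2(9)+4(3) = 30°C
52°C vs 30°C → primer F is higher.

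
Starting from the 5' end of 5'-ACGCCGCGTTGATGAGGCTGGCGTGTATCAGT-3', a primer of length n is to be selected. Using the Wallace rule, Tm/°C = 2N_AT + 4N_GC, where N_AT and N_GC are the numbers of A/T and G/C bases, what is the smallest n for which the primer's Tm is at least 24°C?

First 6 bases: ACGCCG → Tm = 22°C (< 24°C)
First 7 bases: ACGCCGC → Tm = 26°C (≥ 24°C)
Each additional base adds 2°C (A/T) or 4°C (G/C), so Tm is non-decreasing in n; n = 7 is the first length to reach 24°C.

n = 7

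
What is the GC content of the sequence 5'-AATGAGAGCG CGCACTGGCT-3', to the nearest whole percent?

Scanning the sequence gives G=7, C=5, T=3, A=5.
G+C = 7 + 5 = 12 out of 20 bases
%GC = 12/20 × 100 = 60% ≈ 60%

60%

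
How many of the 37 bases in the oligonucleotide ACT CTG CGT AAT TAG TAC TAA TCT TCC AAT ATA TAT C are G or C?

11

C=8, G=3, A=12, T=14
Total G or C: 3 + 8 = 11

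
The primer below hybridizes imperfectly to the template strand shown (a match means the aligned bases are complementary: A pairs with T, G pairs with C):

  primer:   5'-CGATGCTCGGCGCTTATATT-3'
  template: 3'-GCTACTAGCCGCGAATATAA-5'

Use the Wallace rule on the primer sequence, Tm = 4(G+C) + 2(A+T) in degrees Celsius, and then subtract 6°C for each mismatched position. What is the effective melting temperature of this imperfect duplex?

Primer base counts: A=3, T=7, G=5, C=5 → A+T=10, G+C=10
Perfect-match Tm = 2(10) + 4(10) = 20 + 40 = 60°C
Mismatches (positions where the bases are not complementary): 1 (at position 6)
Effective Tm = 60 − 1×6 = 60 − 6 = 54°C

54°C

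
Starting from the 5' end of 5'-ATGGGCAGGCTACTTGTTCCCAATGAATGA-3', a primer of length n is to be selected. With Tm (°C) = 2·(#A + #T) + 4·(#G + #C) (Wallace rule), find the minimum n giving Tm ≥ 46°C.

First 14 bases: ATGGGCAGGCTACT → Tm = 44°C (< 46°C)
First 15 bases: ATGGGCAGGCTACTT → Tm = 46°C (≥ 46°C)
Each additional base adds 2°C (A/T) or 4°C (G/C), so Tm is non-decreasing in n; n = 15 is the first length to reach 46°C.

n = 15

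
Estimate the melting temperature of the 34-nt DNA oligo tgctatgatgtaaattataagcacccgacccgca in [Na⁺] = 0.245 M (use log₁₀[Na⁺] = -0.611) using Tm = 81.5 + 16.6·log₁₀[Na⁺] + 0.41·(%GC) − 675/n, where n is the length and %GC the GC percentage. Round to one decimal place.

69.6°C

Length n = 34. Base counts: T=8, C=9, G=6, A=11
G+C = 15, so %GC = 15/34 × 100 = 44.118%
Salt term: 16.6 × (-0.611) = -10.143
GC term: 0.41 × 44.118 = 18.088; length term: −675/34 = −19.853
Tm = 81.5 + (-10.143) + 18.088 − 19.853 = 69.592 → 69.6°C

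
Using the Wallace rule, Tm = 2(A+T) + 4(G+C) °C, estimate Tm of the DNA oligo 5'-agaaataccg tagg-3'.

Base counts: C=2, T=2, G=4, A=6
AT pairs contribute 8, GC pairs contribute 6.
Tm = 2×8 + 4×6 = 40°C

40°C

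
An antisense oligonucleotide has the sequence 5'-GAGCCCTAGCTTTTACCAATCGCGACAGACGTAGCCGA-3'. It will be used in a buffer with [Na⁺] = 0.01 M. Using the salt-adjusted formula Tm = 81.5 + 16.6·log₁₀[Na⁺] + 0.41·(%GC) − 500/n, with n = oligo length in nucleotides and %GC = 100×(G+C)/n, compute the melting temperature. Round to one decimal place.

57.8°C

Length n = 38. Base counts: C=12, T=7, A=10, G=9
G+C = 21, so %GC = 21/38 × 100 = 55.263%
Salt term: 16.6 × (-2) = -33.2
GC term: 0.41 × 55.263 = 22.658; length term: −500/38 = −13.158
Tm = 81.5 + (-33.2) + 22.658 − 13.158 = 57.8 → 57.8°C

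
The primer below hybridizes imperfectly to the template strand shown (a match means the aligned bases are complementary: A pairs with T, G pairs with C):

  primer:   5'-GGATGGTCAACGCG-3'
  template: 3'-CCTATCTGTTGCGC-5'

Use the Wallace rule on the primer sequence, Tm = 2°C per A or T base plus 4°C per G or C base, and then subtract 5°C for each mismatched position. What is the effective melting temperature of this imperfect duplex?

Primer base counts: A=3, T=2, G=6, C=3 → A+T=5, G+C=9
Perfect-match Tm = 2(5) + 4(9) = 10 + 36 = 46°C
Mismatches (positions where the bases are not complementary): 2 (at positions 5, 7)
Effective Tm = 46 − 2×5 = 46 − 10 = 36°C

36°C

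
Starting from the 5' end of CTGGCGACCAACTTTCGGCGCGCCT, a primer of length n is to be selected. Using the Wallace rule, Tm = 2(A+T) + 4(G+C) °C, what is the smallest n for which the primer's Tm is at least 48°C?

First 15 bases: CTGGCGACCAACTTT → Tm = 46°C (< 48°C)
First 16 bases: CTGGCGACCAACTTTC → Tm = 50°C (≥ 48°C)
Since every base adds ≥2°C, Tm only increases with n, so the threshold is first crossed at n = 16.

n = 16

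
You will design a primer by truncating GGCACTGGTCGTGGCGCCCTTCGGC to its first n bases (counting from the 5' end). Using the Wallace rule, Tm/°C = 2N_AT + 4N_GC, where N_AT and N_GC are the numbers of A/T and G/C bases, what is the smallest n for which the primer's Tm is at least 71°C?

First 20 bases: GGCACTGGTCGTGGCGCCCT → Tm = 70°C (< 71°C)
First 21 bases: GGCACTGGTCGTGGCGCCCTT → Tm = 72°C (≥ 71°C)
Since every base adds ≥2°C, Tm only increases with n, so the threshold is first crossed at n = 21.

n = 21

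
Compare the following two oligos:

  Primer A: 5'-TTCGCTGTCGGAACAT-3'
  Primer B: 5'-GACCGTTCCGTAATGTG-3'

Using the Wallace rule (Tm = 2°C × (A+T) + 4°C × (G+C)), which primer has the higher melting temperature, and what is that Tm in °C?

Primer B, 52°C

Primer A: A+T=8, G+C=8 → Tm = 2(8)+4(8) = 48°C
Primer B: A+T=8, G+C=9 → Tm = 2(8)+4(9) = 52°C
48°C vs 52°C → primer B is higher.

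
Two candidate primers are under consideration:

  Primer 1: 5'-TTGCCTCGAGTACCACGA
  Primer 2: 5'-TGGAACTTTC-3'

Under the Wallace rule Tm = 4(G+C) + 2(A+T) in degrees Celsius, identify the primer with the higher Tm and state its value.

Primer 1, 56°C

Primer 1: A+T=8, G+C=10 → Tm = 2(8)+4(10) = 56°C
Primer 2: A+T=6, G+C=4 → Tm = 2(6)+4(4) = 28°C
56°C vs 28°C → primer 1 is higher.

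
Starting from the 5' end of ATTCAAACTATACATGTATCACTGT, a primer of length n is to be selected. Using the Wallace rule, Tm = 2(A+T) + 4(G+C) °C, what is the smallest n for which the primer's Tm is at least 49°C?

First 19 bases: ATTCAAACTATACATGTAT → Tm = 46°C (< 49°C)
First 20 bases: ATTCAAACTATACATGTATC → Tm = 50°C (≥ 49°C)
Each additional base adds 2°C (A/T) or 4°C (G/C), so Tm is non-decreasing in n; n = 20 is the first length to reach 49°C.

n = 20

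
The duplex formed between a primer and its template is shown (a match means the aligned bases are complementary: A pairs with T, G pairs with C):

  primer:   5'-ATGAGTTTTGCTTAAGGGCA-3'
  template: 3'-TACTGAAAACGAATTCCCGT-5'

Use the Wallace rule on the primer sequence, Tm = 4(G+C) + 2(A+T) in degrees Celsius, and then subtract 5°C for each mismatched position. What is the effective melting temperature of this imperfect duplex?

Primer base counts: A=5, T=7, G=6, C=2 → A+T=12, G+C=8
Perfect-match Tm = 2(12) + 4(8) = 24 + 32 = 56°C
Mismatches (positions where the bases are not complementary): 1 (at position 5)
Effective Tm = 56 − 1×5 = 56 − 5 = 51°C

51°C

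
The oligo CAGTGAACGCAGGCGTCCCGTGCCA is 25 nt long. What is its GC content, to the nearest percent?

68%

Counting bases: A=5, G=8, T=3, C=9
G+C = 8 + 9 = 17 out of 25 bases
%GC = 17/25 × 100 = 68% ≈ 68%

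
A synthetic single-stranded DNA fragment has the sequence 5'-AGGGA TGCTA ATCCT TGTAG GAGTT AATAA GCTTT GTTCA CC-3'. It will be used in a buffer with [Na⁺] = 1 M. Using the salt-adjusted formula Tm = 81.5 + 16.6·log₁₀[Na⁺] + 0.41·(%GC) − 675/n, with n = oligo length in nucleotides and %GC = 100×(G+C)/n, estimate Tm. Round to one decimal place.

82.0°C

Length n = 42. Scanning the sequence gives C=7, G=10, A=11, T=14.
G+C = 17, so %GC = 17/42 × 100 = 40.476%
Salt term: 16.6 × (0) = 0
GC term: 0.41 × 40.476 = 16.595; length term: −675/42 = −16.071
Tm = 81.5 + (0) + 16.595 − 16.071 = 82.024 → 82.0°C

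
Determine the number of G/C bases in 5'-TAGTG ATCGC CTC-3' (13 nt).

7

Counting bases: T=4, G=3, A=2, C=4
G+C = 3 + 4 = 7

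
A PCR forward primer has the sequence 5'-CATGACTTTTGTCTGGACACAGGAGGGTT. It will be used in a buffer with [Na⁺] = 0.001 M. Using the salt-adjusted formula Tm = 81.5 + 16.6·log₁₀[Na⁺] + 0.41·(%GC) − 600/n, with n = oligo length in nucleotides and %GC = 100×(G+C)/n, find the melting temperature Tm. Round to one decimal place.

30.8°C

Length n = 29. Scanning the sequence gives C=5, T=9, G=9, A=6.
G+C = 14, so %GC = 14/29 × 100 = 48.276%
Salt term: 16.6 × (-3) = -49.8
GC term: 0.41 × 48.276 = 19.793; length term: −600/29 = −20.69
Tm = 81.5 + (-49.8) + 19.793 − 20.69 = 30.803 → 30.8°C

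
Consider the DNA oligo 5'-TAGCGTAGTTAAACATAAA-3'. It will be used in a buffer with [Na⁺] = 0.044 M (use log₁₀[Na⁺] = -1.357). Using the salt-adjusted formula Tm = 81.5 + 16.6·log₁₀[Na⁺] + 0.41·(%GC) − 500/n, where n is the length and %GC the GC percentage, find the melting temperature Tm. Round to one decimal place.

43.4°C

Length n = 19. Base counts: C=2, G=3, A=9, T=5
G+C = 5, so %GC = 5/19 × 100 = 26.316%
Salt term: 16.6 × (-1.357) = -22.526
GC term: 0.41 × 26.316 = 10.79; length term: −500/19 = −26.316
Tm = 81.5 + (-22.526) + 10.79 − 26.316 = 43.448 → 43.4°C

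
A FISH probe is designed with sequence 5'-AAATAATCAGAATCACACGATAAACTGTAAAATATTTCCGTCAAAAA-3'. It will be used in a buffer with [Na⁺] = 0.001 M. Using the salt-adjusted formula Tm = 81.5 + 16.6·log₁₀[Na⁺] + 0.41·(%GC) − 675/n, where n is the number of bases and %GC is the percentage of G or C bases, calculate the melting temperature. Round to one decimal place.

Length n = 47. Base counts: A=24, G=4, T=11, C=8
G+C = 12, so %GC = 12/47 × 100 = 25.532%
Salt term: 16.6 × (-3) = -49.8
GC term: 0.41 × 25.532 = 10.468; length term: −675/47 = −14.362
Tm = 81.5 + (-49.8) + 10.468 − 14.362 = 27.806 → 27.8°C

27.8°C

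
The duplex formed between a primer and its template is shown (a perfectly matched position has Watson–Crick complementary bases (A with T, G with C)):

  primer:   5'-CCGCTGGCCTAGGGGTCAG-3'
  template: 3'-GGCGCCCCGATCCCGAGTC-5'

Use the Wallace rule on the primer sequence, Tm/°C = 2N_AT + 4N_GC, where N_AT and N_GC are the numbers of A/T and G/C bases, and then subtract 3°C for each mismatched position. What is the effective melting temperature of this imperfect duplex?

57°C

Primer base counts: A=2, T=3, G=8, C=6 → A+T=5, G+C=14
Perfect-match Tm = 2(5) + 4(14) = 10 + 56 = 66°C
Mismatches (positions where the bases are not complementary): 3 (at positions 5, 8, 15)
Effective Tm = 66 − 3×3 = 66 − 9 = 57°C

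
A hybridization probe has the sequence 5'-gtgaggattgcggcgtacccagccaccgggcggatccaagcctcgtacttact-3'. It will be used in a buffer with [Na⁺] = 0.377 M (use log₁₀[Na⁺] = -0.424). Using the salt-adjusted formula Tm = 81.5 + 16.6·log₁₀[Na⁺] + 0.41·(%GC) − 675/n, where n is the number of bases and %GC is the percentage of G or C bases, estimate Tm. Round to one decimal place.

Length n = 53. Scanning the sequence gives A=10, G=16, T=10, C=17.
G+C = 33, so %GC = 33/53 × 100 = 62.264%
Salt term: 16.6 × (-0.424) = -7.038
GC term: 0.41 × 62.264 = 25.528; length term: −675/53 = −12.736
Tm = 81.5 + (-7.038) + 25.528 − 12.736 = 87.254 → 87.3°C

87.3°C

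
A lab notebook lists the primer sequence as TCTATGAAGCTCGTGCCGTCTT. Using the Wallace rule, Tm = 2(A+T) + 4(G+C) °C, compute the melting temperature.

Scanning the sequence gives C=6, G=5, T=8, A=3.
AT pairs contribute 11, GC pairs contribute 11.
Tm = 2(11) + 4(11) = 22 + 44 = 66°C

66°C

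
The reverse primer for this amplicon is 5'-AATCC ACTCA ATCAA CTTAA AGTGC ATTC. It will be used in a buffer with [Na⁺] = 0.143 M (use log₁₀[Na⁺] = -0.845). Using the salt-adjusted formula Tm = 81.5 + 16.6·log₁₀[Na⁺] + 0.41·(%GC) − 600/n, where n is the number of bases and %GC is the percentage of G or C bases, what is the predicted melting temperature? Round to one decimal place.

60.9°C

Length n = 29. Counting bases: G=2, T=8, C=8, A=11
G+C = 10, so %GC = 10/29 × 100 = 34.483%
Salt term: 16.6 × (-0.845) = -14.027
GC term: 0.41 × 34.483 = 14.138; length term: −600/29 = −20.69
Tm = 81.5 + (-14.027) + 14.138 − 20.69 = 60.921 → 60.9°C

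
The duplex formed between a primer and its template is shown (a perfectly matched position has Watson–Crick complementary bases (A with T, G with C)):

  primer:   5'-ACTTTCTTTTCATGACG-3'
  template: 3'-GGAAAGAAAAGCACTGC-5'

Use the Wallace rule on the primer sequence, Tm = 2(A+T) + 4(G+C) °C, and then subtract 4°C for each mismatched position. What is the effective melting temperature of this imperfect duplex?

Primer base counts: A=3, T=8, G=2, C=4 → A+T=11, G+C=6
Perfect-match Tm = 2(11) + 4(6) = 22 + 24 = 46°C
Mismatches (positions where the bases are not complementary): 2 (at positions 1, 12)
Effective Tm = 46 − 2×4 = 46 − 8 = 38°C

38°C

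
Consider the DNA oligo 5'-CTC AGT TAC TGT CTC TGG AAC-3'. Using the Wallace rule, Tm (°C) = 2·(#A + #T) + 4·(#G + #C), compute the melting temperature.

62°C

A=4, C=6, G=4, T=7
AT pairs contribute 11, GC pairs contribute 10.
Tm = 2×11 + 4×10 = 62°C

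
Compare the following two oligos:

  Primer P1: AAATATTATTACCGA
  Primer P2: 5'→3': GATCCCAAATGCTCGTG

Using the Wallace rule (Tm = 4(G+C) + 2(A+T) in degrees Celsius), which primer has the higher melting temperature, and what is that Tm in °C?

Primer P1: A+T=12, G+C=3 → Tm = 2(12)+4(3) = 36°C
Primer P2: A+T=8, G+C=9 → Tm = 2(8)+4(9) = 52°C
36°C vs 52°C → primer P2 is higher.

Primer P2, 52°C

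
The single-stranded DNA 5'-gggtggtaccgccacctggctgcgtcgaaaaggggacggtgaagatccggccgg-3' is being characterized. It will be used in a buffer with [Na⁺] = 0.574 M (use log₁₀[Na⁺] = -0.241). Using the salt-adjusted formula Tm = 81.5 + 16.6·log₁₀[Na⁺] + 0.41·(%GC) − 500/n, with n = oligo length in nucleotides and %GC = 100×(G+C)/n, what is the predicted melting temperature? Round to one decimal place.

Length n = 54. Scanning the sequence gives T=7, C=14, A=10, G=23.
G+C = 37, so %GC = 37/54 × 100 = 68.519%
Salt term: 16.6 × (-0.241) = -4.001
GC term: 0.41 × 68.519 = 28.093; length term: −500/54 = −9.259
Tm = 81.5 + (-4.001) + 28.093 − 9.259 = 96.333 → 96.3°C

96.3°C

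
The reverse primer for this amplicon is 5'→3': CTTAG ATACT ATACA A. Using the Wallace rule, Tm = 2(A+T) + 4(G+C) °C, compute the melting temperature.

40°C

Base counts: A=7, C=3, T=5, G=1
So N_AT = 12 and N_GC = 4.
Tm = 2×12 + 4×4 = 40°C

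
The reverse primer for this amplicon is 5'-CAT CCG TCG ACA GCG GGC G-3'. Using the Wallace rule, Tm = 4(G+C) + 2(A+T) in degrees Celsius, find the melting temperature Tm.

Scanning the sequence gives C=7, T=2, A=3, G=7.
So N_AT = 5 and N_GC = 14.
Tm = 2×5 + 4×14 = 66°C

66°C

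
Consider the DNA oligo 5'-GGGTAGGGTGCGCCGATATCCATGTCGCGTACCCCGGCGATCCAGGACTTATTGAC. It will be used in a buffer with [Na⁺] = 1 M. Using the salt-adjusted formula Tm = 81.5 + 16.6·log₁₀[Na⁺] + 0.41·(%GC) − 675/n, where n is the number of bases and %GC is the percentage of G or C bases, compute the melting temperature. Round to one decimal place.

Length n = 56. Base counts: T=12, C=16, G=18, A=10
G+C = 34, so %GC = 34/56 × 100 = 60.714%
Salt term: 16.6 × (0) = 0
GC term: 0.41 × 60.714 = 24.893; length term: −675/56 = −12.054
Tm = 81.5 + (0) + 24.893 − 12.054 = 94.339 → 94.3°C

94.3°C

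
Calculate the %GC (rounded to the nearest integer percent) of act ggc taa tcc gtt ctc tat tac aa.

Scanning the sequence gives A=7, C=7, G=3, T=9.
G+C = 3 + 7 = 10 out of 26 bases
%GC = 10/26 × 100 = 38.46% ≈ 38%

38%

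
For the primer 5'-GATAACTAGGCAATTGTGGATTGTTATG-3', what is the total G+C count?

Scanning the sequence gives C=2, A=8, G=8, T=10.
G+C = 8 + 2 = 10

10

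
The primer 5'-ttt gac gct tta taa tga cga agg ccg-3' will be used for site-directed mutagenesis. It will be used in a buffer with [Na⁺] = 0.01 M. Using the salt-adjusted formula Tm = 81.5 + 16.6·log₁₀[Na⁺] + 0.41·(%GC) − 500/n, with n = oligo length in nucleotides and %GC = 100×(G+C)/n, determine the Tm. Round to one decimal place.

Length n = 27. Scanning the sequence gives C=5, T=8, G=7, A=7.
G+C = 12, so %GC = 12/27 × 100 = 44.444%
Salt term: 16.6 × (-2) = -33.2
GC term: 0.41 × 44.444 = 18.222; length term: −500/27 = −18.519
Tm = 81.5 + (-33.2) + 18.222 − 18.519 = 48.003 → 48.0°C

48.0°C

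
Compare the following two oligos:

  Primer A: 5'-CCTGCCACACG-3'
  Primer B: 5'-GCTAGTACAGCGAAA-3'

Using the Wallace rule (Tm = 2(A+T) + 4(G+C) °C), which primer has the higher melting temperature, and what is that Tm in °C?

Primer B, 44°C

Primer A: A+T=3, G+C=8 → Tm = 2(3)+4(8) = 38°C
Primer B: A+T=8, G+C=7 → Tm = 2(8)+4(7) = 44°C
38°C vs 44°C → primer B is higher.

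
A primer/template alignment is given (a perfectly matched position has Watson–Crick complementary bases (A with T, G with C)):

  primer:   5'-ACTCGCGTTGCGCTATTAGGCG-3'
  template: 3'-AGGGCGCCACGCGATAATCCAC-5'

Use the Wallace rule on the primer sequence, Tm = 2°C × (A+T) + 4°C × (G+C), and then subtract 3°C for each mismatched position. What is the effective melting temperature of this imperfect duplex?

58°C

Primer base counts: A=3, T=6, G=7, C=6 → A+T=9, G+C=13
Perfect-match Tm = 2(9) + 4(13) = 18 + 52 = 70°C
Mismatches (positions where the bases are not complementary): 4 (at positions 1, 3, 8, 21)
Effective Tm = 70 − 4×3 = 70 − 12 = 58°C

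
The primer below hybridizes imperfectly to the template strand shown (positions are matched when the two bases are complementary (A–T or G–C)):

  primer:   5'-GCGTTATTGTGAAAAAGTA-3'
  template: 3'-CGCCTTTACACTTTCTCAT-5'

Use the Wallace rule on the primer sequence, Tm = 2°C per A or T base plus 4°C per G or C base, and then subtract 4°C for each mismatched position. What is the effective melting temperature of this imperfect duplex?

Primer base counts: A=7, T=6, G=5, C=1 → A+T=13, G+C=6
Perfect-match Tm = 2(13) + 4(6) = 26 + 24 = 50°C
Mismatches (positions where the bases are not complementary): 4 (at positions 4, 5, 7, 15)
Effective Tm = 50 − 4×4 = 50 − 16 = 34°C

34°C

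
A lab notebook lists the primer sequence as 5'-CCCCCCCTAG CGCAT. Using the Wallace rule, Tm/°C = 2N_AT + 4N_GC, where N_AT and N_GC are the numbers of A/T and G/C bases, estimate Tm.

52°C

Counting bases: C=9, T=2, A=2, G=2
A+T = 4, G+C = 11
Tm = 4·11 + 2·4 = 44 + 8 = 52°C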